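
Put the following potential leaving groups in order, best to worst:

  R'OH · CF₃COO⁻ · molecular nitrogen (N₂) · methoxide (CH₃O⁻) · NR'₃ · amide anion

The more stable X⁻ (or X) is on its own — i.e. the weaker a base it is — the better a leaving group it makes.
molecular nitrogen (N₂): no meaningful conjugate acid; N₂ departs as an exceptionally stable neutral molecule
R'OH: pKₐ(R'OH₂⁺) ≈ -2.4 — neutral; leaves from a protonated ether (an oxonium ion, R–O(H)R'⁺)
CF₃COO⁻: pKₐ(CF₃COOH) ≈ 0.2 — strongly electron-withdrawing CF₃ stabilises the carboxylate
NR'₃: pKₐ(R'₃NH⁺) ≈ 10.7
methoxide (CH₃O⁻): pKₐ(CH₃OH) ≈ 15.5
amide anion: pKₐ(NH₃) ≈ 38 — extremely strong base; never a leaving group

molecular nitrogen (N₂) > R'OH > CF₃COO⁻ > NR'₃ > methoxide (CH₃O⁻) > amide anion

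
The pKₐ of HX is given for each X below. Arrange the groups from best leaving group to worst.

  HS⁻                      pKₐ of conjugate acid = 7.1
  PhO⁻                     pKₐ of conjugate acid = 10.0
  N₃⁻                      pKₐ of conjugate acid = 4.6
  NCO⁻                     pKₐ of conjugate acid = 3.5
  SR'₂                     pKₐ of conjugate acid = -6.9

SR'₂ > NCO⁻ > N₃⁻ > HS⁻ > PhO⁻

Lower conjugate-acid pKₐ ⇒ weaker base ⇒ better leaving group.
Sorting by the given values: SR'₂ (-6.9), NCO⁻ (3.5), N₃⁻ (4.6), HS⁻ (7.1), PhO⁻ (10.0).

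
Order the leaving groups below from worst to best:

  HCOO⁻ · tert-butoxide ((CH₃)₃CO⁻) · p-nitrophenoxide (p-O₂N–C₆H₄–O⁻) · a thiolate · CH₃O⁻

tert-butoxide ((CH₃)₃CO⁻) < CH₃O⁻ < a thiolate < p-nitrophenoxide (p-O₂N–C₆H₄–O⁻) < HCOO⁻

HCOO⁻: pKₐ(HCOOH) ≈ 3.8
p-nitrophenoxide (p-O₂N–C₆H₄–O⁻): pKₐ(p-nitrophenol) ≈ 7.2 — nitro group delocalises the charge; the classic chromogenic LG
a thiolate: pKₐ(RSH (a thiol)) ≈ 10.5 — moderately basic; rarely leaves without activation
CH₃O⁻: pKₐ(CH₃OH) ≈ 15.5
tert-butoxide ((CH₃)₃CO⁻): pKₐ(t-BuOH) ≈ 18 — bulky, strongly basic alkoxide
The question asks for worst first, so the sequence is read in increasing leaving-group ability.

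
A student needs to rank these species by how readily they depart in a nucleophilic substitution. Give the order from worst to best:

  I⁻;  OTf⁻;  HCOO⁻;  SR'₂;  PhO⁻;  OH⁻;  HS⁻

OTf⁻: pKₐ(CF₃SO₃H (triflic acid)) ≈ -14
I⁻: pKₐ(HI) ≈ -10
SR'₂: pKₐ(R'₂SH⁺) ≈ -7
HCOO⁻: pKₐ(HCOOH) ≈ 3.8
HS⁻: pKₐ(H₂S) ≈ 7
PhO⁻: pKₐ(C₆H₅OH (phenol)) ≈ 10
OH⁻: pKₐ(H₂O) ≈ 15.7
The question asks for worst first, so the sequence is read in increasing leaving-group ability.

OH⁻ < PhO⁻ < HS⁻ < HCOO⁻ < SR'₂ < I⁻ < OTf⁻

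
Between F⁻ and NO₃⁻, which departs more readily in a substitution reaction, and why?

NO₃⁻

NO₃⁻ is the better leaving group.
pKₐ(HNO₃) ≈ -1.3 versus pKₐ(HF) ≈ 3.2: NO₃⁻ is the much weaker base.
Resonance-delocalised over three oxygens.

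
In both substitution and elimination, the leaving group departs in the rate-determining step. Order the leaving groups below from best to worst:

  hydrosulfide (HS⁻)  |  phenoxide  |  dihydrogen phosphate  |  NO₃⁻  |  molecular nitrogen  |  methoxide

molecular nitrogen: no meaningful conjugate acid; N₂ departs as an exceptionally stable neutral molecule
NO₃⁻: pKₐ(HNO₃) ≈ -1.3
dihydrogen phosphate: pKₐ(H₃PO₄) ≈ 2.1
hydrosulfide (HS⁻): pKₐ(H₂S) ≈ 7
phenoxide: pKₐ(C₆H₅OH (phenol)) ≈ 10
methoxide: pKₐ(CH₃OH) ≈ 15.5

molecular nitrogen > NO₃⁻ > dihydrogen phosphate > hydrosulfide (HS⁻) > phenoxide > methoxide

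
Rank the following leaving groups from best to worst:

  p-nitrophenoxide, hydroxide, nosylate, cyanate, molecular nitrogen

A good leaving group is a weak base: the lower the pKₐ of its conjugate acid, the more readily it departs.
molecular nitrogen: no meaningful conjugate acid; N₂ departs as an exceptionally stable neutral molecule
nosylate: pKₐ(p-O₂NC₆H₄SO₃H) ≈ -3.5 — p-nitro group further stabilises the sulfonate
cyanate: pKₐ(HOCN) ≈ 3.5 — resonance between N and O
p-nitrophenoxide: pKₐ(p-nitrophenol) ≈ 7.2 — nitro group delocalises the charge; the classic chromogenic LG
hydroxide: pKₐ(H₂O) ≈ 15.7

molecular nitrogen > nosylate > cyanate > p-nitrophenoxide > hydroxide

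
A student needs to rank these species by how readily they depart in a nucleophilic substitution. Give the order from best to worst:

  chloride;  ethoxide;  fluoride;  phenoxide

chloride > fluoride > phenoxide > ethoxide

Leaving-group ability tracks the stability of the departed species; conjugate-acid pKₐ is the usual yardstick (lower pKₐ → better LG).
chloride: pKₐ(HCl) ≈ -7
fluoride: pKₐ(HF) ≈ 3.2 — small and strongly basic; the poor halide leaving group
phenoxide: pKₐ(C₆H₅OH (phenol)) ≈ 10
ethoxide: pKₐ(CH₃CH₂OH) ≈ 16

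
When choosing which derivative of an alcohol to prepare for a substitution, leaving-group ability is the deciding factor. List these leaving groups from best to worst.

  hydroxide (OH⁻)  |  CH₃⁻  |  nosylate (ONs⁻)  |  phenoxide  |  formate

nosylate (ONs⁻) > formate > phenoxide > hydroxide (OH⁻) > CH₃⁻

Rank by basicity of the departing species: weakest base leaves most easily.
nosylate (ONs⁻): pKₐ(p-O₂NC₆H₄SO₃H) ≈ -3.5
formate: pKₐ(HCOOH) ≈ 3.8
phenoxide: pKₐ(C₆H₅OH (phenol)) ≈ 10
hydroxide (OH⁻): pKₐ(H₂O) ≈ 15.7 — strong base; essentially never leaves without prior activation
CH₃⁻: pKₐ(CH₄) ≈ 48 — unstabilised carbanion; the worst conceivable leaving group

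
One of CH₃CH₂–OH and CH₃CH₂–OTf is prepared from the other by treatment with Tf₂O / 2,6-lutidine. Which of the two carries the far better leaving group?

From CH₃CH₂–OH the departing group would be OH⁻ (pKₐ(H₂O) ≈ 15.7). Strong base; essentially never leaves without prior activation.
From CH₃CH₂–OTf the leaving group is OTf⁻ (pKₐ(CF₃SO₃H (triflic acid)) ≈ -14). Charge spread over three oxygens and a CF₃ group; the premier leaving group in synthesis.
Treatment with Tf₂O / 2,6-lutidine works by converting the hydroxyl into a triflate, making CH₃CH₂–OTf enormously more reactive.

CH₃CH₂–OTf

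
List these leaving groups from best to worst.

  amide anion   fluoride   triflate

triflate > fluoride > amide anion

The more stable X⁻ (or X) is on its own — i.e. the weaker a base it is — the better a leaving group it makes.
triflate: pKₐ(CF₃SO₃H (triflic acid)) ≈ -14 — charge spread over three oxygens and a CF₃ group; the premier leaving group in synthesis
fluoride: pKₐ(HF) ≈ 3.2
amide anion: pKₐ(NH₃) ≈ 38 — extremely strong base; never a leaving group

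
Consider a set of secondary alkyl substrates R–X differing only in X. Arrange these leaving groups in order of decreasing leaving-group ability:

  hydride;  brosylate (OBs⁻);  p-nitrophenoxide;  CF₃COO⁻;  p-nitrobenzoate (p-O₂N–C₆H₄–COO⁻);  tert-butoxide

brosylate (OBs⁻) > CF₃COO⁻ > p-nitrobenzoate (p-O₂N–C₆H₄–COO⁻) > p-nitrophenoxide > tert-butoxide > hydride

Leaving-group ability tracks the stability of the departed species; conjugate-acid pKₐ is the usual yardstick (lower pKₐ → better LG).
brosylate (OBs⁻): pKₐ(p-BrC₆H₄SO₃H) ≈ -2.8
CF₃COO⁻: pKₐ(CF₃COOH) ≈ 0.2 — strongly electron-withdrawing CF₃ stabilises the carboxylate
p-nitrobenzoate (p-O₂N–C₆H₄–COO⁻): pKₐ(p-nitrobenzoic acid) ≈ 3.4 — electron-withdrawing nitro group stabilises the carboxylate
p-nitrophenoxide: pKₐ(p-nitrophenol) ≈ 7.2 — nitro group delocalises the charge; the classic chromogenic LG
tert-butoxide: pKₐ(t-BuOH) ≈ 18 — bulky, strongly basic alkoxide
hydride: pKₐ(H₂) ≈ 36 — extremely strong base; leaves only in special hydride-transfer contexts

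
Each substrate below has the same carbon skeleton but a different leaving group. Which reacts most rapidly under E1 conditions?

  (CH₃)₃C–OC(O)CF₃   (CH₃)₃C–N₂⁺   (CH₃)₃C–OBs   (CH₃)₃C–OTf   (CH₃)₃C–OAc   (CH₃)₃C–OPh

With the same alkyl group throughout, only the leaving group differentiates the rates.
Rank by basicity of the departing species: weakest base leaves most easily.
(CH₃)₃C–N₂⁺ loses N₂: no meaningful conjugate acid; N₂ departs as an exceptionally stable neutral molecule
(CH₃)₃C–OTf loses OTf⁻: pKₐ(CF₃SO₃H (triflic acid)) ≈ -14
(CH₃)₃C–OBs loses OBs⁻: pKₐ(p-BrC₆H₄SO₃H) ≈ -2.8
(CH₃)₃C–OC(O)CF₃ loses CF₃COO⁻: pKₐ(CF₃COOH) ≈ 0.2
(CH₃)₃C–OAc loses AcO⁻: pKₐ(CH₃COOH) ≈ 4.8
(CH₃)₃C–OPh loses PhO⁻: pKₐ(C₆H₅OH (phenol)) ≈ 10

(CH₃)₃C–N₂⁺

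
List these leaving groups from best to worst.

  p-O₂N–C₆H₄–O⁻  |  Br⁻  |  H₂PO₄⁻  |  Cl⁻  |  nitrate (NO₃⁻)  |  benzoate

Br⁻ > Cl⁻ > nitrate (NO₃⁻) > H₂PO₄⁻ > benzoate > p-O₂N–C₆H₄–O⁻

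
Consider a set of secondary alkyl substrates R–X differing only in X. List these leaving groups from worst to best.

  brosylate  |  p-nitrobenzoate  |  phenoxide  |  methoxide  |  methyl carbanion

brosylate: pKₐ(p-BrC₆H₄SO₃H) ≈ -2.8
p-nitrobenzoate: pKₐ(p-nitrobenzoic acid) ≈ 3.4
phenoxide: pKₐ(C₆H₅OH (phenol)) ≈ 10
methoxide: pKₐ(CH₃OH) ≈ 15.5
methyl carbanion: pKₐ(CH₄) ≈ 48
Listed from poorest to best leaving group as asked.

methyl carbanion < methoxide < phenoxide < p-nitrobenzoate < brosylate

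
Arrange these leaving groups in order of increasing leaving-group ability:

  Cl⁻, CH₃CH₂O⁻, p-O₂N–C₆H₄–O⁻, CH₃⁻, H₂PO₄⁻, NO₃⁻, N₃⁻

CH₃⁻ < CH₃CH₂O⁻ < p-O₂N–C₆H₄–O⁻ < N₃⁻ < H₂PO₄⁻ < NO₃⁻ < Cl⁻

Cl⁻: pKₐ(HCl) ≈ -7
NO₃⁻: pKₐ(HNO₃) ≈ -1.3 — resonance-delocalised over three oxygens
H₂PO₄⁻: pKₐ(H₃PO₄) ≈ 2.1
N₃⁻: pKₐ(HN₃) ≈ 4.7
p-O₂N–C₆H₄–O⁻: pKₐ(p-nitrophenol) ≈ 7.2 — nitro group delocalises the charge; the classic chromogenic LG
CH₃CH₂O⁻: pKₐ(CH₃CH₂OH) ≈ 16 — strong base; alkoxides do not leave unassisted
CH₃⁻: pKₐ(CH₄) ≈ 48
Reversing gives the worst-to-best order requested.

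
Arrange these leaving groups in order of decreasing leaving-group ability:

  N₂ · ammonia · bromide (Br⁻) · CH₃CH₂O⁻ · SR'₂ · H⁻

N₂ > bromide (Br⁻) > SR'₂ > ammonia > CH₃CH₂O⁻ > H⁻

A good leaving group is a weak base: the lower the pKₐ of its conjugate acid, the more readily it departs.
N₂: no meaningful conjugate acid; N₂ departs as an exceptionally stable neutral molecule
bromide (Br⁻): pKₐ(HBr) ≈ -9
SR'₂: pKₐ(R'₂SH⁺) ≈ -7
ammonia: pKₐ(NH₄⁺) ≈ 9.2
CH₃CH₂O⁻: pKₐ(CH₃CH₂OH) ≈ 16
H⁻: pKₐ(H₂) ≈ 36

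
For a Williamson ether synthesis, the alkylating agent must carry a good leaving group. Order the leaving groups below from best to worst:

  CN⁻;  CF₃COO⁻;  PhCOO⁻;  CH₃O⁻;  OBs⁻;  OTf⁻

OTf⁻ > OBs⁻ > CF₃COO⁻ > PhCOO⁻ > CN⁻ > CH₃O⁻

OTf⁻: pKₐ(CF₃SO₃H (triflic acid)) ≈ -14 — charge spread over three oxygens and a CF₃ group; the premier leaving group in synthesis
OBs⁻: pKₐ(p-BrC₆H₄SO₃H) ≈ -2.8 — arenesulfonate with a p-bromo substituent
CF₃COO⁻: pKₐ(CF₃COOH) ≈ 0.2
PhCOO⁻: pKₐ(C₆H₅COOH) ≈ 4.2 — aryl carboxylate
CN⁻: pKₐ(HCN) ≈ 9.2 — sp carbon stabilises the charge somewhat, but still a poor LG
CH₃O⁻: pKₐ(CH₃OH) ≈ 15.5 — strong base; alkoxides do not leave unassisted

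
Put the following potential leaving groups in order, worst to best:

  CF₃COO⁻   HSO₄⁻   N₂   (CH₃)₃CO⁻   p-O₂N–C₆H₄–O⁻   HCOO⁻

Rank by basicity of the departing species: weakest base leaves most easily.
N₂: no meaningful conjugate acid; N₂ departs as an exceptionally stable neutral molecule
HSO₄⁻: pKₐ(H₂SO₄) ≈ -3 — conjugate base of a strong mineral acid
CF₃COO⁻: pKₐ(CF₃COOH) ≈ 0.2
HCOO⁻: pKₐ(HCOOH) ≈ 3.8 — resonance-stabilised carboxylate
p-O₂N–C₆H₄–O⁻: pKₐ(p-nitrophenol) ≈ 7.2 — nitro group delocalises the charge; the classic chromogenic LG
(CH₃)₃CO⁻: pKₐ(t-BuOH) ≈ 18
Listed from poorest to best leaving group as asked.

(CH₃)₃CO⁻ < p-O₂N–C₆H₄–O⁻ < HCOO⁻ < CF₃COO⁻ < HSO₄⁻ < N₂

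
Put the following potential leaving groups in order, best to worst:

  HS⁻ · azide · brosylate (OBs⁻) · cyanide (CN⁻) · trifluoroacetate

brosylate (OBs⁻): pKₐ(p-BrC₆H₄SO₃H) ≈ -2.8 — arenesulfonate with a p-bromo substituent
trifluoroacetate: pKₐ(CF₃COOH) ≈ 0.2 — strongly electron-withdrawing CF₃ stabilises the carboxylate
azide: pKₐ(HN₃) ≈ 4.7 — linear, resonance-stabilised
HS⁻: pKₐ(H₂S) ≈ 7 — larger and more polarisable than the oxygen analogue
cyanide (CN⁻): pKₐ(HCN) ≈ 9.2

brosylate (OBs⁻) > trifluoroacetate > azide > HS⁻ > cyanide (CN⁻)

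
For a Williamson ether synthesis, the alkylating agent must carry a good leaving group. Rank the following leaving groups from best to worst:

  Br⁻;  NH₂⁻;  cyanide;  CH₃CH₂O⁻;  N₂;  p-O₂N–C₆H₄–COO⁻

A good leaving group is a weak base: the lower the pKₐ of its conjugate acid, the more readily it departs.
N₂: no meaningful conjugate acid; N₂ departs as an exceptionally stable neutral molecule
Br⁻: pKₐ(HBr) ≈ -9
p-O₂N–C₆H₄–COO⁻: pKₐ(p-nitrobenzoic acid) ≈ 3.4
cyanide: pKₐ(HCN) ≈ 9.2 — sp carbon stabilises the charge somewhat, but still a poor LG
CH₃CH₂O⁻: pKₐ(CH₃CH₂OH) ≈ 16
NH₂⁻: pKₐ(NH₃) ≈ 38 — extremely strong base; never a leaving group

N₂ > Br⁻ > p-O₂N–C₆H₄–COO⁻ > cyanide > CH₃CH₂O⁻ > NH₂⁻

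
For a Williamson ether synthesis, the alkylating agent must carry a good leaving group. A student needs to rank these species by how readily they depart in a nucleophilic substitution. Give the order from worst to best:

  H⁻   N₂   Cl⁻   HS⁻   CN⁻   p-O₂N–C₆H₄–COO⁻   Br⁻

N₂: no meaningful conjugate acid; N₂ departs as an exceptionally stable neutral molecule
Br⁻: pKₐ(HBr) ≈ -9 — weak base; good leaving group
Cl⁻: pKₐ(HCl) ≈ -7
p-O₂N–C₆H₄–COO⁻: pKₐ(p-nitrobenzoic acid) ≈ 3.4 — electron-withdrawing nitro group stabilises the carboxylate
HS⁻: pKₐ(H₂S) ≈ 7 — larger and more polarisable than the oxygen analogue
CN⁻: pKₐ(HCN) ≈ 9.2
H⁻: pKₐ(H₂) ≈ 36 — extremely strong base; leaves only in special hydride-transfer contexts
Listed from poorest to best leaving group as asked.

H⁻ < CN⁻ < HS⁻ < p-O₂N–C₆H₄–COO⁻ < Cl⁻ < Br⁻ < N₂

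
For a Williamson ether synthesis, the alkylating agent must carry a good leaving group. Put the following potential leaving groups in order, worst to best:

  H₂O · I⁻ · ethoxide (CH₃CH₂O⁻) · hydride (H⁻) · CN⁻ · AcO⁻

hydride (H⁻) < ethoxide (CH₃CH₂O⁻) < CN⁻ < AcO⁻ < H₂O < I⁻

I⁻: pKₐ(HI) ≈ -10
H₂O: pKₐ(H₃O⁺) ≈ -1.7 — neutral; leaves from a protonated alcohol (R–OH₂⁺)
AcO⁻: pKₐ(CH₃COOH) ≈ 4.8 — resonance-stabilised but still a weak base
CN⁻: pKₐ(HCN) ≈ 9.2 — sp carbon stabilises the charge somewhat, but still a poor LG
ethoxide (CH₃CH₂O⁻): pKₐ(CH₃CH₂OH) ≈ 16
hydride (H⁻): pKₐ(H₂) ≈ 36
The question asks for worst first, so the sequence is read in increasing leaving-group ability.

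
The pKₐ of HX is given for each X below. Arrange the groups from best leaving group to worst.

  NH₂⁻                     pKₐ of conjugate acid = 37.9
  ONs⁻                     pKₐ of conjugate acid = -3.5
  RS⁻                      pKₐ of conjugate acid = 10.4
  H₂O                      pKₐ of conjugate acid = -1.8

ONs⁻ > H₂O > RS⁻ > NH₂⁻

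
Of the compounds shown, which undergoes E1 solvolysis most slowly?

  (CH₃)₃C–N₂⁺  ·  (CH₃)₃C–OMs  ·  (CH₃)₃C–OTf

(CH₃)₃C–OMs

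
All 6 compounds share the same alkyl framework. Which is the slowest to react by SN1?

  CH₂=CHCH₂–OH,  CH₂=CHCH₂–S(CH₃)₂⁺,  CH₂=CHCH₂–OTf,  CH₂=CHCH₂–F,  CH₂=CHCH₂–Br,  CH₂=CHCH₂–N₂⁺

CH₂=CHCH₂–OH

Identical carbon frameworks mean the comparison reduces to leaving-group quality.
Leaving-group ability tracks the stability of the departed species; conjugate-acid pKₐ is the usual yardstick (lower pKₐ → better LG).
CH₂=CHCH₂–N₂⁺ loses N₂: no meaningful conjugate acid; N₂ departs as an exceptionally stable neutral molecule
CH₂=CHCH₂–OTf loses OTf⁻: pKₐ(CF₃SO₃H (triflic acid)) ≈ -14
CH₂=CHCH₂–Br loses Br⁻: pKₐ(HBr) ≈ -9
CH₂=CHCH₂–S(CH₃)₂⁺ loses SR'₂: pKₐ(R'₂SH⁺) ≈ -7
CH₂=CHCH₂–F loses F⁻: pKₐ(HF) ≈ 3.2
CH₂=CHCH₂–OH loses OH⁻: pKₐ(H₂O) ≈ 15.7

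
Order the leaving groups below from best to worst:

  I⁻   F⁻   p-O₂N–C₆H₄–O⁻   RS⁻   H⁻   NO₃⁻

I⁻ > NO₃⁻ > F⁻ > p-O₂N–C₆H₄–O⁻ > RS⁻ > H⁻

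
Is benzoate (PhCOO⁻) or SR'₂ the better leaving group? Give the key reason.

SR'₂

SR'₂ is the better leaving group.
pKₐ(R'₂SH⁺) ≈ -7 versus pKₐ(C₆H₅COOH) ≈ 4.2: SR'₂ is the much weaker base.
Neutral; leaves from a sulfonium salt (R–SR'₂⁺).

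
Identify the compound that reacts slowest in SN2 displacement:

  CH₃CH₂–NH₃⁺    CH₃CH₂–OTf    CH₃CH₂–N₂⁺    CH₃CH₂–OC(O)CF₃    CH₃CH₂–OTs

CH₃CH₂–NH₃⁺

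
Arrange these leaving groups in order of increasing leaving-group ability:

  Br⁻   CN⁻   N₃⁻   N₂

A good leaving group is a weak base: the lower the pKₐ of its conjugate acid, the more readily it departs.
N₂: no meaningful conjugate acid; N₂ departs as an exceptionally stable neutral molecule
Br⁻: pKₐ(HBr) ≈ -9 — weak base; good leaving group
N₃⁻: pKₐ(HN₃) ≈ 4.7 — linear, resonance-stabilised
CN⁻: pKₐ(HCN) ≈ 9.2 — sp carbon stabilises the charge somewhat, but still a poor LG
Reversing gives the worst-to-best order requested.

CN⁻ < N₃⁻ < Br⁻ < N₂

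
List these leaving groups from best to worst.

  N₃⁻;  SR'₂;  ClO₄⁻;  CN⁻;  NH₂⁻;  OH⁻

ClO₄⁻ > SR'₂ > N₃⁻ > CN⁻ > OH⁻ > NH₂⁻

Leaving-group ability tracks the stability of the departed species; conjugate-acid pKₐ is the usual yardstick (lower pKₐ → better LG).
ClO₄⁻: pKₐ(HClO₄) ≈ -10
SR'₂: pKₐ(R'₂SH⁺) ≈ -7
N₃⁻: pKₐ(HN₃) ≈ 4.7
CN⁻: pKₐ(HCN) ≈ 9.2
OH⁻: pKₐ(H₂O) ≈ 15.7
NH₂⁻: pKₐ(NH₃) ≈ 38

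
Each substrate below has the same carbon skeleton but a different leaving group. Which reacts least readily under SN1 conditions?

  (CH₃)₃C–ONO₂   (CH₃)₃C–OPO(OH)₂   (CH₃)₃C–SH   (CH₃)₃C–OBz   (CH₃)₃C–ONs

(CH₃)₃C–SH

The skeletons are identical, so relative rate is governed entirely by leaving-group ability.
Rank by basicity of the departing species: weakest base leaves most easily.
(CH₃)₃C–ONs loses ONs⁻: pKₐ(p-O₂NC₆H₄SO₃H) ≈ -3.5
(CH₃)₃C–ONO₂ loses NO₃⁻: pKₐ(HNO₃) ≈ -1.3
(CH₃)₃C–OPO(OH)₂ loses H₂PO₄⁻: pKₐ(H₃PO₄) ≈ 2.1
(CH₃)₃C–OBz loses PhCOO⁻: pKₐ(C₆H₅COOH) ≈ 4.2
(CH₃)₃C–SH loses HS⁻: pKₐ(H₂S) ≈ 7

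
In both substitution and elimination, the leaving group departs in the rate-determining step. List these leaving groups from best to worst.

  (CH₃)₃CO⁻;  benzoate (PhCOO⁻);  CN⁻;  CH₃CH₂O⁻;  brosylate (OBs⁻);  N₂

N₂ > brosylate (OBs⁻) > benzoate (PhCOO⁻) > CN⁻ > CH₃CH₂O⁻ > (CH₃)₃CO⁻

The more stable X⁻ (or X) is on its own — i.e. the weaker a base it is — the better a leaving group it makes.
N₂: no meaningful conjugate acid; N₂ departs as an exceptionally stable neutral molecule
brosylate (OBs⁻): pKₐ(p-BrC₆H₄SO₃H) ≈ -2.8
benzoate (PhCOO⁻): pKₐ(C₆H₅COOH) ≈ 4.2 — aryl carboxylate
CN⁻: pKₐ(HCN) ≈ 9.2
CH₃CH₂O⁻: pKₐ(CH₃CH₂OH) ≈ 16 — strong base; alkoxides do not leave unassisted
(CH₃)₃CO⁻: pKₐ(t-BuOH) ≈ 18 — bulky, strongly basic alkoxide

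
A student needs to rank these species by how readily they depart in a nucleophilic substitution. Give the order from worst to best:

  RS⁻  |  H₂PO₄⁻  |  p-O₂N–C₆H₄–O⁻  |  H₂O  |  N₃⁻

RS⁻ < p-O₂N–C₆H₄–O⁻ < N₃⁻ < H₂PO₄⁻ < H₂O

A good leaving group is a weak base: the lower the pKₐ of its conjugate acid, the more readily it departs.
H₂O: pKₐ(H₃O⁺) ≈ -1.7
H₂PO₄⁻: pKₐ(H₃PO₄) ≈ 2.1
N₃⁻: pKₐ(HN₃) ≈ 4.7
p-O₂N–C₆H₄–O⁻: pKₐ(p-nitrophenol) ≈ 7.2 — nitro group delocalises the charge; the classic chromogenic LG
RS⁻: pKₐ(RSH (a thiol)) ≈ 10.5 — moderately basic; rarely leaves without activation
The question asks for worst first, so the sequence is read in increasing leaving-group ability.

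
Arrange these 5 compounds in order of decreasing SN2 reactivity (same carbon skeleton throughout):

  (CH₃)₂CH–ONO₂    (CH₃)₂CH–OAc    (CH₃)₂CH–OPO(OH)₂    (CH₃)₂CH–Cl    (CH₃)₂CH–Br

(CH₃)₂CH–Br > (CH₃)₂CH–Cl > (CH₃)₂CH–ONO₂ > (CH₃)₂CH–OPO(OH)₂ > (CH₃)₂CH–OAc

With the same alkyl group throughout, only the leaving group differentiates the rates.
Leaving-group ability tracks the stability of the departed species; conjugate-acid pKₐ is the usual yardstick (lower pKₐ → better LG).
(CH₃)₂CH–Br loses Br⁻: pKₐ(HBr) ≈ -9
(CH₃)₂CH–Cl loses Cl⁻: pKₐ(HCl) ≈ -7
(CH₃)₂CH–ONO₂ loses NO₃⁻: pKₐ(HNO₃) ≈ -1.3
(CH₃)₂CH–OPO(OH)₂ loses H₂PO₄⁻: pKₐ(H₃PO₄) ≈ 2.1
(CH₃)₂CH–OAc loses AcO⁻: pKₐ(CH₃COOH) ≈ 4.8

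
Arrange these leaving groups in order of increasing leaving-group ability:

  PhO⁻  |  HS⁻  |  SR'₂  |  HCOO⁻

PhO⁻ < HS⁻ < HCOO⁻ < SR'₂

A good leaving group is a weak base: the lower the pKₐ of its conjugate acid, the more readily it departs.
SR'₂: pKₐ(R'₂SH⁺) ≈ -7
HCOO⁻: pKₐ(HCOOH) ≈ 3.8
HS⁻: pKₐ(H₂S) ≈ 7
PhO⁻: pKₐ(C₆H₅OH (phenol)) ≈ 10
Reversing gives the worst-to-best order requested.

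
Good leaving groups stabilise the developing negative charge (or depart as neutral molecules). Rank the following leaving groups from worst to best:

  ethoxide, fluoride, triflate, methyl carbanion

methyl carbanion < ethoxide < fluoride < triflate

triflate: pKₐ(CF₃SO₃H (triflic acid)) ≈ -14
fluoride: pKₐ(HF) ≈ 3.2
ethoxide: pKₐ(CH₃CH₂OH) ≈ 16
methyl carbanion: pKₐ(CH₄) ≈ 48
Reversing gives the worst-to-best order requested.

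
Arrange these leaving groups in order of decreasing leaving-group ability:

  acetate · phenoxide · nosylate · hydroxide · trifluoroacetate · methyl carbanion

A good leaving group is a weak base: the lower the pKₐ of its conjugate acid, the more readily it departs.
nosylate: pKₐ(p-O₂NC₆H₄SO₃H) ≈ -3.5
trifluoroacetate: pKₐ(CF₃COOH) ≈ 0.2 — strongly electron-withdrawing CF₃ stabilises the carboxylate
acetate: pKₐ(CH₃COOH) ≈ 4.8 — resonance-stabilised but still a weak base
phenoxide: pKₐ(C₆H₅OH (phenol)) ≈ 10 — resonance into the ring helps, but still a poor LG
hydroxide: pKₐ(H₂O) ≈ 15.7 — strong base; essentially never leaves without prior activation
methyl carbanion: pKₐ(CH₄) ≈ 48 — unstabilised carbanion; the worst conceivable leaving group

nosylate > trifluoroacetate > acetate > phenoxide > hydroxide > methyl carbanion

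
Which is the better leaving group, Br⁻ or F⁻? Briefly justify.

Br⁻

Br⁻ is the better leaving group.
pKₐ(HBr) ≈ -9 versus pKₐ(HF) ≈ 3.2: Br⁻ is the much weaker base.
Weak base; good leaving group.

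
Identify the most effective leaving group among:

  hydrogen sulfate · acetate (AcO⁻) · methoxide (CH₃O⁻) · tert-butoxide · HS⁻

hydrogen sulfate

hydrogen sulfate: pKₐ(H₂SO₄) ≈ -3
acetate (AcO⁻): pKₐ(CH₃COOH) ≈ 4.8
HS⁻: pKₐ(H₂S) ≈ 7
methoxide (CH₃O⁻): pKₐ(CH₃OH) ≈ 15.5
tert-butoxide: pKₐ(t-BuOH) ≈ 18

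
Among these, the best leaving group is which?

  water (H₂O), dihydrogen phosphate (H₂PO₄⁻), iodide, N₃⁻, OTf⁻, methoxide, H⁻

The more stable X⁻ (or X) is on its own — i.e. the weaker a base it is — the better a leaving group it makes.
OTf⁻: pKₐ(CF₃SO₃H (triflic acid)) ≈ -14
iodide: pKₐ(HI) ≈ -10
water (H₂O): pKₐ(H₃O⁺) ≈ -1.7
dihydrogen phosphate (H₂PO₄⁻): pKₐ(H₃PO₄) ≈ 2.1
N₃⁻: pKₐ(HN₃) ≈ 4.7
methoxide: pKₐ(CH₃OH) ≈ 15.5
H⁻: pKₐ(H₂) ≈ 36

OTf⁻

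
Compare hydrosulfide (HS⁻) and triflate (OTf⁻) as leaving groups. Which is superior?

triflate (OTf⁻) is the better leaving group.
pKₐ(CF₃SO₃H (triflic acid)) ≈ -14 versus pKₐ(H₂S) ≈ 7: triflate (OTf⁻) is the much weaker base.
Charge spread over three oxygens and a CF₃ group; the premier leaving group in synthesis.

triflate (OTf⁻)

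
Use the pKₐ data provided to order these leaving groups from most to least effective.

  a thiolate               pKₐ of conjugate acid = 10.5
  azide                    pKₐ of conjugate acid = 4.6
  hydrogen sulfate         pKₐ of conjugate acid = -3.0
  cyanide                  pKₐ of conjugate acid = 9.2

hydrogen sulfate > azide > cyanide > a thiolate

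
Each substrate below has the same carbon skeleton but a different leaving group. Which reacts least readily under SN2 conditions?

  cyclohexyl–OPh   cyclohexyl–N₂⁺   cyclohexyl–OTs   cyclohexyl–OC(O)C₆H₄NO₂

Same R in every case — rank the leaving groups.
Leaving-group ability tracks the stability of the departed species; conjugate-acid pKₐ is the usual yardstick (lower pKₐ → better LG).
cyclohexyl–N₂⁺ loses N₂: no meaningful conjugate acid; N₂ departs as an exceptionally stable neutral molecule
cyclohexyl–OTs loses OTs⁻: pKₐ(p-CH₃C₆H₄SO₃H (TsOH)) ≈ -2.8
cyclohexyl–OC(O)C₆H₄NO₂ loses p-O₂N–C₆H₄–COO⁻: pKₐ(p-nitrobenzoic acid) ≈ 3.4
cyclohexyl–OPh loses PhO⁻: pKₐ(C₆H₅OH (phenol)) ≈ 10

cyclohexyl–OPh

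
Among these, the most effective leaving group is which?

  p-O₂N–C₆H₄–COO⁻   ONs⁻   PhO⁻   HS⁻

Leaving-group ability tracks the stability of the departed species; conjugate-acid pKₐ is the usual yardstick (lower pKₐ → better LG).
ONs⁻: pKₐ(p-O₂NC₆H₄SO₃H) ≈ -3.5
p-O₂N–C₆H₄–COO⁻: pKₐ(p-nitrobenzoic acid) ≈ 3.4
HS⁻: pKₐ(H₂S) ≈ 7
PhO⁻: pKₐ(C₆H₅OH (phenol)) ≈ 10

ONs⁻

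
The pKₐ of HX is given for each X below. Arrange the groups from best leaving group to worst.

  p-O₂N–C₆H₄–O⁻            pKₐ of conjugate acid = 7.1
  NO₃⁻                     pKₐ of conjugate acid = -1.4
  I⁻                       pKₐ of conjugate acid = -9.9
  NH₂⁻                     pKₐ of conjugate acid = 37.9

I⁻ > NO₃⁻ > p-O₂N–C₆H₄–O⁻ > NH₂⁻

Lower conjugate-acid pKₐ ⇒ weaker base ⇒ better leaving group.
Sorting by the given values: I⁻ (-9.9), NO₃⁻ (-1.4), p-O₂N–C₆H₄–O⁻ (7.1), NH₂⁻ (37.9).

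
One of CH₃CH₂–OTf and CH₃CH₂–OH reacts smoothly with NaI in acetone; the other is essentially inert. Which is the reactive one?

CH₃CH₂–OTf

From CH₃CH₂–OH the departing group would be OH⁻ (pKₐ(H₂O) ≈ 15.7). Strong base; essentially never leaves without prior activation.
From CH₃CH₂–OTf the leaving group is OTf⁻ (pKₐ(CF₃SO₃H (triflic acid)) ≈ -14). Charge spread over three oxygens and a CF₃ group; the premier leaving group in synthesis.
(In practice CH₃CH₂–OTf is made from CH₃CH₂–OH by treatment with Tf₂O / 2,6-lutidine, converting the hydroxyl into a triflate.)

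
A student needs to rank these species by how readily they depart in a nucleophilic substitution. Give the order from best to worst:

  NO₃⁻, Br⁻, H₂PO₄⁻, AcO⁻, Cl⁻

Br⁻ > Cl⁻ > NO₃⁻ > H₂PO₄⁻ > AcO⁻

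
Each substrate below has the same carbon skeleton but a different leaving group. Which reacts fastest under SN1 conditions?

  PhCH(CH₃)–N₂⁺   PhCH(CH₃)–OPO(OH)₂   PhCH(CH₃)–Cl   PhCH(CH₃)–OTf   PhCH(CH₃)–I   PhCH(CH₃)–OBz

PhCH(CH₃)–N₂⁺

The skeletons are identical, so relative rate is governed entirely by leaving-group ability.
Leaving-group ability tracks the stability of the departed species; conjugate-acid pKₐ is the usual yardstick (lower pKₐ → better LG).
PhCH(CH₃)–N₂⁺ loses N₂: no meaningful conjugate acid; N₂ departs as an exceptionally stable neutral molecule
PhCH(CH₃)–OTf loses OTf⁻: pKₐ(CF₃SO₃H (triflic acid)) ≈ -14
PhCH(CH₃)–I loses I⁻: pKₐ(HI) ≈ -10
PhCH(CH₃)–Cl loses Cl⁻: pKₐ(HCl) ≈ -7
PhCH(CH₃)–OPO(OH)₂ loses H₂PO₄⁻: pKₐ(H₃PO₄) ≈ 2.1
PhCH(CH₃)–OBz loses PhCOO⁻: pKₐ(C₆H₅COOH) ≈ 4.2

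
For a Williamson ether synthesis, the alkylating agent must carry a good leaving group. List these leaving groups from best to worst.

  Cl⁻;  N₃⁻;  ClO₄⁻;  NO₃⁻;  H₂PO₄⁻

The more stable X⁻ (or X) is on its own — i.e. the weaker a base it is — the better a leaving group it makes.
ClO₄⁻: pKₐ(HClO₄) ≈ -10 — extremely weak base; rarely used for safety reasons
Cl⁻: pKₐ(HCl) ≈ -7
NO₃⁻: pKₐ(HNO₃) ≈ -1.3 — resonance-delocalised over three oxygens
H₂PO₄⁻: pKₐ(H₃PO₄) ≈ 2.1 — moderate base; biological leaving group after further activation
N₃⁻: pKₐ(HN₃) ≈ 4.7 — linear, resonance-stabilised

ClO₄⁻ > Cl⁻ > NO₃⁻ > H₂PO₄⁻ > N₃⁻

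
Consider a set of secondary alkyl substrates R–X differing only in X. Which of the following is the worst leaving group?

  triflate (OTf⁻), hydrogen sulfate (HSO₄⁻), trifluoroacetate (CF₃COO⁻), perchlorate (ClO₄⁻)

trifluoroacetate (CF₃COO⁻)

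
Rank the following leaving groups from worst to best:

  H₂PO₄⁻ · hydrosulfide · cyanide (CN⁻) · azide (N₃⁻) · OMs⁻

Rank by basicity of the departing species: weakest base leaves most easily.
OMs⁻: pKₐ(CH₃SO₃H (MsOH)) ≈ -1.9
H₂PO₄⁻: pKₐ(H₃PO₄) ≈ 2.1
azide (N₃⁻): pKₐ(HN₃) ≈ 4.7
hydrosulfide: pKₐ(H₂S) ≈ 7
cyanide (CN⁻): pKₐ(HCN) ≈ 9.2
Listed from poorest to best leaving group as asked.

cyanide (CN⁻) < hydrosulfide < azide (N₃⁻) < H₂PO₄⁻ < OMs⁻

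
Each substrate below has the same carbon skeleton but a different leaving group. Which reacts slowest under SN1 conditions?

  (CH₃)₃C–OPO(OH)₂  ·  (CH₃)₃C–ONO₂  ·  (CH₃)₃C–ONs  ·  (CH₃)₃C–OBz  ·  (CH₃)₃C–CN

(CH₃)₃C–CN

The skeletons are identical, so relative rate is governed entirely by leaving-group ability.
A good leaving group is a weak base: the lower the pKₐ of its conjugate acid, the more readily it departs.
(CH₃)₃C–ONs loses ONs⁻: pKₐ(p-O₂NC₆H₄SO₃H) ≈ -3.5
(CH₃)₃C–ONO₂ loses NO₃⁻: pKₐ(HNO₃) ≈ -1.3
(CH₃)₃C–OPO(OH)₂ loses H₂PO₄⁻: pKₐ(H₃PO₄) ≈ 2.1
(CH₃)₃C–OBz loses PhCOO⁻: pKₐ(C₆H₅COOH) ≈ 4.2
(CH₃)₃C–CN loses CN⁻: pKₐ(HCN) ≈ 9.2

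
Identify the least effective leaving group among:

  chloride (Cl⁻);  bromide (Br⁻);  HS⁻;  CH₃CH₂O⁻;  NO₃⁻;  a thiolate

bromide (Br⁻): pKₐ(HBr) ≈ -9
chloride (Cl⁻): pKₐ(HCl) ≈ -7
NO₃⁻: pKₐ(HNO₃) ≈ -1.3
HS⁻: pKₐ(H₂S) ≈ 7
a thiolate: pKₐ(RSH (a thiol)) ≈ 10.5
CH₃CH₂O⁻: pKₐ(CH₃CH₂OH) ≈ 16

CH₃CH₂O⁻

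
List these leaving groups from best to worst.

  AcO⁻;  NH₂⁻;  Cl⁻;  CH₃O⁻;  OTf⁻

OTf⁻ > Cl⁻ > AcO⁻ > CH₃O⁻ > NH₂⁻

OTf⁻: pKₐ(CF₃SO₃H (triflic acid)) ≈ -14
Cl⁻: pKₐ(HCl) ≈ -7
AcO⁻: pKₐ(CH₃COOH) ≈ 4.8
CH₃O⁻: pKₐ(CH₃OH) ≈ 15.5
NH₂⁻: pKₐ(NH₃) ≈ 38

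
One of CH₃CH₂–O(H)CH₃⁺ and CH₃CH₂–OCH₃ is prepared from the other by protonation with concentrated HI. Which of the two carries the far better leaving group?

CH₃CH₂–O(H)CH₃⁺

From CH₃CH₂–OCH₃ the departing group would be CH₃O⁻ (pKₐ(CH₃OH) ≈ 15.5). Strong base; alkoxides do not leave unassisted.
From CH₃CH₂–O(H)CH₃⁺ the leaving group is R'OH (pKₐ(R'OH₂⁺) ≈ -2.4). Neutral; leaves from a protonated ether (an oxonium ion, R–O(H)R'⁺).
Protonation with concentrated HI works by allowing neutral methanol, rather than methoxide, to depart, making CH₃CH₂–O(H)CH₃⁺ enormously more reactive.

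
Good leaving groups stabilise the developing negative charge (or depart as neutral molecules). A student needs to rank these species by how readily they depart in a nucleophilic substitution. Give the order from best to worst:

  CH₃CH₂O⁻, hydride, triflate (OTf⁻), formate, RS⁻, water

triflate (OTf⁻): pKₐ(CF₃SO₃H (triflic acid)) ≈ -14 — charge spread over three oxygens and a CF₃ group; the premier leaving group in synthesis
water: pKₐ(H₃O⁺) ≈ -1.7
formate: pKₐ(HCOOH) ≈ 3.8
RS⁻: pKₐ(RSH (a thiol)) ≈ 10.5
CH₃CH₂O⁻: pKₐ(CH₃CH₂OH) ≈ 16
hydride: pKₐ(H₂) ≈ 36 — extremely strong base; leaves only in special hydride-transfer contexts

triflate (OTf⁻) > water > formate > RS⁻ > CH₃CH₂O⁻ > hydride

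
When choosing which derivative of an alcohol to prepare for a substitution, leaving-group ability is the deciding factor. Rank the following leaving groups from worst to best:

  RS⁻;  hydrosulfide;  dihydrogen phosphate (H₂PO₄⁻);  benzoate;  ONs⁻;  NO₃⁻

Leaving-group ability tracks the stability of the departed species; conjugate-acid pKₐ is the usual yardstick (lower pKₐ → better LG).
ONs⁻: pKₐ(p-O₂NC₆H₄SO₃H) ≈ -3.5 — p-nitro group further stabilises the sulfonate
NO₃⁻: pKₐ(HNO₃) ≈ -1.3 — resonance-delocalised over three oxygens
dihydrogen phosphate (H₂PO₄⁻): pKₐ(H₃PO₄) ≈ 2.1 — moderate base; biological leaving group after further activation
benzoate: pKₐ(C₆H₅COOH) ≈ 4.2
hydrosulfide: pKₐ(H₂S) ≈ 7
RS⁻: pKₐ(RSH (a thiol)) ≈ 10.5 — moderately basic; rarely leaves without activation
The question asks for worst first, so the sequence is read in increasing leaving-group ability.

RS⁻ < hydrosulfide < benzoate < dihydrogen phosphate (H₂PO₄⁻) < NO₃⁻ < ONs⁻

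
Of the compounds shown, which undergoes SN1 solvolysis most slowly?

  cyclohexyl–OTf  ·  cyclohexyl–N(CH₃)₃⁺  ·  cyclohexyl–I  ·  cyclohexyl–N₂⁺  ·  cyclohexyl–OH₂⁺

cyclohexyl–N(CH₃)₃⁺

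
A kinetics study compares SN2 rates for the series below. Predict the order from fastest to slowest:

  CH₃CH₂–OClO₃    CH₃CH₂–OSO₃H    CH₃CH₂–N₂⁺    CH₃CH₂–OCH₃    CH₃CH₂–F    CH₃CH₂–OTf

CH₃CH₂–N₂⁺ > CH₃CH₂–OTf > CH₃CH₂–OClO₃ > CH₃CH₂–OSO₃H > CH₃CH₂–F > CH₃CH₂–OCH₃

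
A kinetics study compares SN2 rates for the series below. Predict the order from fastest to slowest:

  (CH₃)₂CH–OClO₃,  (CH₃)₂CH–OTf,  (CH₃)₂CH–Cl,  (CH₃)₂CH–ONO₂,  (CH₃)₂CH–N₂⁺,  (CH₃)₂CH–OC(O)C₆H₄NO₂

The skeletons are identical, so relative rate is governed entirely by leaving-group ability.
A good leaving group is a weak base: the lower the pKₐ of its conjugate acid, the more readily it departs.
(CH₃)₂CH–N₂⁺ loses N₂: no meaningful conjugate acid; N₂ departs as an exceptionally stable neutral molecule
(CH₃)₂CH–OTf loses OTf⁻: pKₐ(CF₃SO₃H (triflic acid)) ≈ -14
(CH₃)₂CH–OClO₃ loses ClO₄⁻: pKₐ(HClO₄) ≈ -10
(CH₃)₂CH–Cl loses Cl⁻: pKₐ(HCl) ≈ -7
(CH₃)₂CH–ONO₂ loses NO₃⁻: pKₐ(HNO₃) ≈ -1.3
(CH₃)₂CH–OC(O)C₆H₄NO₂ loses p-O₂N–C₆H₄–COO⁻: pKₐ(p-nitrobenzoic acid) ≈ 3.4

(CH₃)₂CH–N₂⁺ > (CH₃)₂CH–OTf > (CH₃)₂CH–OClO₃ > (CH₃)₂CH–Cl > (CH₃)₂CH–ONO₂ > (CH₃)₂CH–OC(O)C₆H₄NO₂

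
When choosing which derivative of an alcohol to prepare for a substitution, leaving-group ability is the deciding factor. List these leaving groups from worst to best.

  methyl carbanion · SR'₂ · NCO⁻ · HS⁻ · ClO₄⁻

methyl carbanion < HS⁻ < NCO⁻ < SR'₂ < ClO₄⁻

The more stable X⁻ (or X) is on its own — i.e. the weaker a base it is — the better a leaving group it makes.
ClO₄⁻: pKₐ(HClO₄) ≈ -10
SR'₂: pKₐ(R'₂SH⁺) ≈ -7 — neutral; leaves from a sulfonium salt (R–SR'₂⁺)
NCO⁻: pKₐ(HOCN) ≈ 3.5
HS⁻: pKₐ(H₂S) ≈ 7 — larger and more polarisable than the oxygen analogue
methyl carbanion: pKₐ(CH₄) ≈ 48 — unstabilised carbanion; the worst conceivable leaving group
The question asks for worst first, so the sequence is read in increasing leaving-group ability.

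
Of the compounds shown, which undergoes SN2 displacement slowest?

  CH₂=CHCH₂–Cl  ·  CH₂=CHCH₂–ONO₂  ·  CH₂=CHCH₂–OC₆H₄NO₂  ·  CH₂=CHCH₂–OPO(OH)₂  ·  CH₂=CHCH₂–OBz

Same R in every case — rank the leaving groups.
Leaving-group ability tracks the stability of the departed species; conjugate-acid pKₐ is the usual yardstick (lower pKₐ → better LG).
CH₂=CHCH₂–Cl loses Cl⁻: pKₐ(HCl) ≈ -7
CH₂=CHCH₂–ONO₂ loses NO₃⁻: pKₐ(HNO₃) ≈ -1.3
CH₂=CHCH₂–OPO(OH)₂ loses H₂PO₄⁻: pKₐ(H₃PO₄) ≈ 2.1
CH₂=CHCH₂–OBz loses PhCOO⁻: pKₐ(C₆H₅COOH) ≈ 4.2
CH₂=CHCH₂–OC₆H₄NO₂ loses p-O₂N–C₆H₄–O⁻: pKₐ(p-nitrophenol) ≈ 7.2

CH₂=CHCH₂–OC₆H₄NO₂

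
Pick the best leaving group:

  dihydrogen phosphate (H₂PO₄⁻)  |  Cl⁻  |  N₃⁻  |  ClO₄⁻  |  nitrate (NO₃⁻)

ClO₄⁻

Leaving-group ability tracks the stability of the departed species; conjugate-acid pKₐ is the usual yardstick (lower pKₐ → better LG).
ClO₄⁻: pKₐ(HClO₄) ≈ -10
Cl⁻: pKₐ(HCl) ≈ -7
nitrate (NO₃⁻): pKₐ(HNO₃) ≈ -1.3
dihydrogen phosphate (H₂PO₄⁻): pKₐ(H₃PO₄) ≈ 2.1
N₃⁻: pKₐ(HN₃) ≈ 4.7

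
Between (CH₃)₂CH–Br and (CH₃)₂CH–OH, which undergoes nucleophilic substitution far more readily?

(CH₃)₂CH–Br

From (CH₃)₂CH–OH the departing group would be OH⁻ (pKₐ(H₂O) ≈ 15.7). Strong base; essentially never leaves without prior activation.
From (CH₃)₂CH–Br the leaving group is Br⁻ (pKₐ(HBr) ≈ -9). Weak base; good leaving group.
(In practice (CH₃)₂CH–Br is made from (CH₃)₂CH–OH by treatment with PBr₃, replacing the hydroxyl with bromide.)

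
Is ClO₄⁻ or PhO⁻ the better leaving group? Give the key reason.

ClO₄⁻ is the better leaving group.
pKₐ(HClO₄) ≈ -10 versus pKₐ(C₆H₅OH (phenol)) ≈ 10: ClO₄⁻ is the much weaker base.
Extremely weak base; rarely used for safety reasons.

ClO₄⁻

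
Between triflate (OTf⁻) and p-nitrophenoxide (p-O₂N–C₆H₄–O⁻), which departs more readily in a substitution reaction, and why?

triflate (OTf⁻) is the better leaving group.
pKₐ(CF₃SO₃H (triflic acid)) ≈ -14 versus pKₐ(p-nitrophenol) ≈ 7.2: triflate (OTf⁻) is the much weaker base.
Charge spread over three oxygens and a CF₃ group; the premier leaving group in synthesis.

triflate (OTf⁻)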